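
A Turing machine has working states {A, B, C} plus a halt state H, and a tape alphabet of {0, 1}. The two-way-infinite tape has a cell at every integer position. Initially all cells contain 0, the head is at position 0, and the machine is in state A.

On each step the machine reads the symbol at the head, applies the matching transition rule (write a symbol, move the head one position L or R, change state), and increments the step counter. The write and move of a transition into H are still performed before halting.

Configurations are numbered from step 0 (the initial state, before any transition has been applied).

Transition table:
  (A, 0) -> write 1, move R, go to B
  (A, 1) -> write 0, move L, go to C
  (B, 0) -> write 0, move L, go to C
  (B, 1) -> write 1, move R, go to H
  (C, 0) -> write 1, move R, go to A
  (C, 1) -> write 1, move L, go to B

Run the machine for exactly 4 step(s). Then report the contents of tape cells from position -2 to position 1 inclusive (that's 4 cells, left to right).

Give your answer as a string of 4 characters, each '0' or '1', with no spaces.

Step 1: in state A at pos 0, read 0 -> (A,0)->write 1,move R,goto B. Now: state=B, head=1, tape[-1..2]=0100 (head:   ^)
Step 2: in state B at pos 1, read 0 -> (B,0)->write 0,move L,goto C. Now: state=C, head=0, tape[-1..2]=0100 (head:  ^)
Step 3: in state C at pos 0, read 1 -> (C,1)->write 1,move L,goto B. Now: state=B, head=-1, tape[-2..2]=00100 (head:  ^)
Step 4: in state B at pos -1, read 0 -> (B,0)->write 0,move L,goto C. Now: state=C, head=-2, tape[-3..2]=000100 (head:  ^)

Answer: 0010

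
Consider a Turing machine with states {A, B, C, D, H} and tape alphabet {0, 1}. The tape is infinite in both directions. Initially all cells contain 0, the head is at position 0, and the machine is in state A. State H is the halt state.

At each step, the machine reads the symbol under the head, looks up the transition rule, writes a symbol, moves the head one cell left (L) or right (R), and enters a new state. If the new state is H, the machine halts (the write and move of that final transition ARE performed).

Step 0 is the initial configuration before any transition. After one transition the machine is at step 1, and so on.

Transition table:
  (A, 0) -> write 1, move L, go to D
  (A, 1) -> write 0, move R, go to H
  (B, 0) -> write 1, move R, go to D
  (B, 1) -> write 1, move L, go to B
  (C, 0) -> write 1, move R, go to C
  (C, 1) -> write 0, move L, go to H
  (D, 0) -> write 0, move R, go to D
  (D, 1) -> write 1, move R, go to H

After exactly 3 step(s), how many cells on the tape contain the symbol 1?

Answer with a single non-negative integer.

Step 1: in state A at pos 0, read 0 -> (A,0)->write 1,move L,goto D. Now: state=D, head=-1, tape[-2..1]=0010 (head:  ^)
Step 2: in state D at pos -1, read 0 -> (D,0)->write 0,move R,goto D. Now: state=D, head=0, tape[-2..1]=0010 (head:   ^)
Step 3: in state D at pos 0, read 1 -> (D,1)->write 1,move R,goto H. Now: state=H, head=1, tape[-2..2]=00100 (head:    ^)
Cells containing 1 after step 3: {0} -> 1 cell(s)

Answer: 1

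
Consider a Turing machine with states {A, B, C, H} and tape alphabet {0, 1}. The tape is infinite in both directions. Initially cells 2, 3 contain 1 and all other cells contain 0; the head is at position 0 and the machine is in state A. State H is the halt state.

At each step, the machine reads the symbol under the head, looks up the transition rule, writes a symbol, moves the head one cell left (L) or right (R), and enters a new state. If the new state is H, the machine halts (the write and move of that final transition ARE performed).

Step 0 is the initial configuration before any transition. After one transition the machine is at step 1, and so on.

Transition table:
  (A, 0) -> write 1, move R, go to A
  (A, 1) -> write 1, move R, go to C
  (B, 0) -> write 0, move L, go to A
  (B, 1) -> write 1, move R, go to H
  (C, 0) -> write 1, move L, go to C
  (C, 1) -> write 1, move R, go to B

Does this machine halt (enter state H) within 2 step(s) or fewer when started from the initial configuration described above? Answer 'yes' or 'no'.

Answer: no

Derivation:
Step 1: in state A at pos 0, read 0 -> (A,0)->write 1,move R,goto A. Now: state=A, head=1, tape[-1..4]=010110 (head:   ^)
Step 2: in state A at pos 1, read 0 -> (A,0)->write 1,move R,goto A. Now: state=A, head=2, tape[-1..4]=011110 (head:    ^)
After 2 step(s): state = A (not H) -> not halted within 2 -> no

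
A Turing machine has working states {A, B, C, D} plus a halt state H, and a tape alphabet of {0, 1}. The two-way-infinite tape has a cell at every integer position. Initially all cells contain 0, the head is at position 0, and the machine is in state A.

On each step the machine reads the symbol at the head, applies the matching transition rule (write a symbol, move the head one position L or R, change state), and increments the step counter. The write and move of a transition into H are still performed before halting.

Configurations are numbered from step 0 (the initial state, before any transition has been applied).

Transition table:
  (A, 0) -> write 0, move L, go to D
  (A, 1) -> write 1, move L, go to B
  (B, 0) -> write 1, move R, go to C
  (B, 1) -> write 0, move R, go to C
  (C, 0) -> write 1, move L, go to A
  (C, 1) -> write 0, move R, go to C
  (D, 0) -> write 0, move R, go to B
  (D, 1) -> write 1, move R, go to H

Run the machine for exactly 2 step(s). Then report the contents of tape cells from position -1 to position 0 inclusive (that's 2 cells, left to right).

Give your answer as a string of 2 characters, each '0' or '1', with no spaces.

Step 1: in state A at pos 0, read 0 -> (A,0)->write 0,move L,goto D. Now: state=D, head=-1, tape[-2..1]=0000 (head:  ^)
Step 2: in state D at pos -1, read 0 -> (D,0)->write 0,move R,goto B. Now: state=B, head=0, tape[-2..1]=0000 (head:   ^)

Answer: 00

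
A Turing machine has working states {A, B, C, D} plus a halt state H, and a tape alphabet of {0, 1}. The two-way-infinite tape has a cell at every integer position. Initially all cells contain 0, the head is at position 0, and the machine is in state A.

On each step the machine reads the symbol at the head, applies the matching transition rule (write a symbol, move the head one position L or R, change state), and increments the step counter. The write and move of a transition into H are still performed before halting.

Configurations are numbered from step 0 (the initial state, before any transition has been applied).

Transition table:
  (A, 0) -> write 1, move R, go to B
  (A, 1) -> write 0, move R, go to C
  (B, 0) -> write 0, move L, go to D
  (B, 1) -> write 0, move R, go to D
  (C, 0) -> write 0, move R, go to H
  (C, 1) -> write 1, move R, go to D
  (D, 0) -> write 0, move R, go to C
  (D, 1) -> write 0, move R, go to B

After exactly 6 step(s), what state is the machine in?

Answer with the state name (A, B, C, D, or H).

Answer: H

Derivation:
Step 1: in state A at pos 0, read 0 -> (A,0)->write 1,move R,goto B. Now: state=B, head=1, tape[-1..2]=0100 (head:   ^)
Step 2: in state B at pos 1, read 0 -> (B,0)->write 0,move L,goto D. Now: state=D, head=0, tape[-1..2]=0100 (head:  ^)
Step 3: in state D at pos 0, read 1 -> (D,1)->write 0,move R,goto B. Now: state=B, head=1, tape[-1..2]=0000 (head:   ^)
Step 4: in state B at pos 1, read 0 -> (B,0)->write 0,move L,goto D. Now: state=D, head=0, tape[-1..2]=0000 (head:  ^)
Step 5: in state D at pos 0, read 0 -> (D,0)->write 0,move R,goto C. Now: state=C, head=1, tape[-1..2]=0000 (head:   ^)
Step 6: in state C at pos 1, read 0 -> (C,0)->write 0,move R,goto H. Now: state=H, head=2, tape[-1..3]=00000 (head:    ^)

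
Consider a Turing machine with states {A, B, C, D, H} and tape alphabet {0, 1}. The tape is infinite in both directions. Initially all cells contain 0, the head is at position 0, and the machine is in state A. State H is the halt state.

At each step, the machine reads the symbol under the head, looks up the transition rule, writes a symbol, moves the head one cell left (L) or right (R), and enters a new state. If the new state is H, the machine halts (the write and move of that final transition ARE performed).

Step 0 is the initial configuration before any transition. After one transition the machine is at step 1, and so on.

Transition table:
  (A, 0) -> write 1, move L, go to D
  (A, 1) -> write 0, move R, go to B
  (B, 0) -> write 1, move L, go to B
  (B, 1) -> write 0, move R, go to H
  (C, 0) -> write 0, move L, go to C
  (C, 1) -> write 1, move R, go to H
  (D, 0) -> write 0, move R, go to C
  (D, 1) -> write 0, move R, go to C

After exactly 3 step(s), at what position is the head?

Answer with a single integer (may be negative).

Answer: 1

Derivation:
Step 1: in state A at pos 0, read 0 -> (A,0)->write 1,move L,goto D. Now: state=D, head=-1, tape[-2..1]=0010 (head:  ^)
Step 2: in state D at pos -1, read 0 -> (D,0)->write 0,move R,goto C. Now: state=C, head=0, tape[-2..1]=0010 (head:   ^)
Step 3: in state C at pos 0, read 1 -> (C,1)->write 1,move R,goto H. Now: state=H, head=1, tape[-2..2]=00100 (head:    ^)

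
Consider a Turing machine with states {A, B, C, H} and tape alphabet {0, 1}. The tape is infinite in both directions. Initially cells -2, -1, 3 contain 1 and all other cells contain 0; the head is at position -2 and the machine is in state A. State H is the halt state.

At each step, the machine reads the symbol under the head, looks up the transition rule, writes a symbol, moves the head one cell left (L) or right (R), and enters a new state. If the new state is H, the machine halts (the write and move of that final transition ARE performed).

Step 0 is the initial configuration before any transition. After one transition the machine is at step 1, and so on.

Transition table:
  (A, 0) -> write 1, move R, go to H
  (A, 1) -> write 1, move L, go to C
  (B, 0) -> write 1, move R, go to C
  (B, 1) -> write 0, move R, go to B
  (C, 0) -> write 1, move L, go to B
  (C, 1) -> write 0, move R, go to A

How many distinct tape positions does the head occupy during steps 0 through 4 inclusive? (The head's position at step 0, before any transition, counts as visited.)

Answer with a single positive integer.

Answer: 3

Derivation:
Step 1: in state A at pos -2, read 1 -> (A,1)->write 1,move L,goto C. Now: state=C, head=-3, tape[-4..4]=001100010 (head:  ^)
Step 2: in state C at pos -3, read 0 -> (C,0)->write 1,move L,goto B. Now: state=B, head=-4, tape[-5..4]=0011100010 (head:  ^)
Step 3: in state B at pos -4, read 0 -> (B,0)->write 1,move R,goto C. Now: state=C, head=-3, tape[-5..4]=0111100010 (head:   ^)
Step 4: in state C at pos -3, read 1 -> (C,1)->write 0,move R,goto A. Now: state=A, head=-2, tape[-5..4]=0101100010 (head:    ^)
Head positions at steps 0..4: starting at -2, distinct positions visited = {-4, -3, -2} -> 3 position(s)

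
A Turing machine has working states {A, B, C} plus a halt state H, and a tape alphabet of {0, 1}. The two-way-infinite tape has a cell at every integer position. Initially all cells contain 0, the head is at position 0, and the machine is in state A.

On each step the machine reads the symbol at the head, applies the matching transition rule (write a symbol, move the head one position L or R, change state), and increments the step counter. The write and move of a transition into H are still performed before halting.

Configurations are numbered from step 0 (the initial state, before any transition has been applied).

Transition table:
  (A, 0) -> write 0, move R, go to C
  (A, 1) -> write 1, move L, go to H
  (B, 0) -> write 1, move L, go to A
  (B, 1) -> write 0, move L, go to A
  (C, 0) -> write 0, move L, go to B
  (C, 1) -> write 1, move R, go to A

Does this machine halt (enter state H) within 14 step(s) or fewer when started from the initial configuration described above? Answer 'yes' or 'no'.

Step 1: in state A at pos 0, read 0 -> (A,0)->write 0,move R,goto C. Now: state=C, head=1, tape[-1..2]=0000 (head:   ^)
Step 2: in state C at pos 1, read 0 -> (C,0)->write 0,move L,goto B. Now: state=B, head=0, tape[-1..2]=0000 (head:  ^)
Step 3: in state B at pos 0, read 0 -> (B,0)->write 1,move L,goto A. Now: state=A, head=-1, tape[-2..2]=00100 (head:  ^)
Step 4: in state A at pos -1, read 0 -> (A,0)->write 0,move R,goto C. Now: state=C, head=0, tape[-2..2]=00100 (head:   ^)
Step 5: in state C at pos 0, read 1 -> (C,1)->write 1,move R,goto A. Now: state=A, head=1, tape[-2..2]=00100 (head:    ^)
Step 6: in state A at pos 1, read 0 -> (A,0)->write 0,move R,goto C. Now: state=C, head=2, tape[-2..3]=001000 (head:     ^)
Step 7: in state C at pos 2, read 0 -> (C,0)->write 0,move L,goto B. Now: state=B, head=1, tape[-2..3]=001000 (head:    ^)
Step 8: in state B at pos 1, read 0 -> (B,0)->write 1,move L,goto A. Now: state=A, head=0, tape[-2..3]=001100 (head:   ^)
Step 9: in state A at pos 0, read 1 -> (A,1)->write 1,move L,goto H. Now: state=H, head=-1, tape[-2..3]=001100 (head:  ^)
State H reached at step 9; 9 <= 14 -> yes

Answer: yes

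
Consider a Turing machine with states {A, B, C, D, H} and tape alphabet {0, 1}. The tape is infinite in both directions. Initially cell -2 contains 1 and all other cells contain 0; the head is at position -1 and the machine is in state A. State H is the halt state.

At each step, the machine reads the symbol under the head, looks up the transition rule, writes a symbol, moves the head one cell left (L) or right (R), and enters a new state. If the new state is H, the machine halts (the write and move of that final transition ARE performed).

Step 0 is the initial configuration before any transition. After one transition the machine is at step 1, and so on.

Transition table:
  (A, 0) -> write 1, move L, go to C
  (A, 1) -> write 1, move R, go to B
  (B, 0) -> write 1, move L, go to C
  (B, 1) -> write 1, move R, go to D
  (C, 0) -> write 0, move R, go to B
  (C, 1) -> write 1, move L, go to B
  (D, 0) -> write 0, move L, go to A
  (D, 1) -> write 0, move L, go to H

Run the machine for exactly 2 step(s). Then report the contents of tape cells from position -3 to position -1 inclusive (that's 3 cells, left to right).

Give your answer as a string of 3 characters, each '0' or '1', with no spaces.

Answer: 011

Derivation:
Step 1: in state A at pos -1, read 0 -> (A,0)->write 1,move L,goto C. Now: state=C, head=-2, tape[-3..0]=0110 (head:  ^)
Step 2: in state C at pos -2, read 1 -> (C,1)->write 1,move L,goto B. Now: state=B, head=-3, tape[-4..0]=00110 (head:  ^)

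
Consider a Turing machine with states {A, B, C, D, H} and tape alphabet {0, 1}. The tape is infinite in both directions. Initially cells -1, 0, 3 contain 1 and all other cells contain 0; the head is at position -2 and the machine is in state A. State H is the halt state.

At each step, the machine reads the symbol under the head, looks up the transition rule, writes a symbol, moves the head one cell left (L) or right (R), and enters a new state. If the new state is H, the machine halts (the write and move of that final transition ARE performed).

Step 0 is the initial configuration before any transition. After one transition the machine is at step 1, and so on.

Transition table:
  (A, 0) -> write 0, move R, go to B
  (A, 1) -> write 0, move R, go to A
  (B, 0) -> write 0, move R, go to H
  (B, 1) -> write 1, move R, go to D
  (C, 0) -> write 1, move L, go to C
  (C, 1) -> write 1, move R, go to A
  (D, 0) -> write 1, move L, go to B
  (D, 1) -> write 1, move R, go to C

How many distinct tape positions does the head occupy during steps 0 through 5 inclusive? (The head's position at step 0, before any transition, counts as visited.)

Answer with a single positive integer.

Step 1: in state A at pos -2, read 0 -> (A,0)->write 0,move R,goto B. Now: state=B, head=-1, tape[-3..4]=00110010 (head:   ^)
Step 2: in state B at pos -1, read 1 -> (B,1)->write 1,move R,goto D. Now: state=D, head=0, tape[-3..4]=00110010 (head:    ^)
Step 3: in state D at pos 0, read 1 -> (D,1)->write 1,move R,goto C. Now: state=C, head=1, tape[-3..4]=00110010 (head:     ^)
Step 4: in state C at pos 1, read 0 -> (C,0)->write 1,move L,goto C. Now: state=C, head=0, tape[-3..4]=00111010 (head:    ^)
Step 5: in state C at pos 0, read 1 -> (C,1)->write 1,move R,goto A. Now: state=A, head=1, tape[-3..4]=00111010 (head:     ^)
Head positions at steps 0..5: starting at -2, distinct positions visited = {-2, -1, 0, 1} -> 4 position(s)

Answer: 4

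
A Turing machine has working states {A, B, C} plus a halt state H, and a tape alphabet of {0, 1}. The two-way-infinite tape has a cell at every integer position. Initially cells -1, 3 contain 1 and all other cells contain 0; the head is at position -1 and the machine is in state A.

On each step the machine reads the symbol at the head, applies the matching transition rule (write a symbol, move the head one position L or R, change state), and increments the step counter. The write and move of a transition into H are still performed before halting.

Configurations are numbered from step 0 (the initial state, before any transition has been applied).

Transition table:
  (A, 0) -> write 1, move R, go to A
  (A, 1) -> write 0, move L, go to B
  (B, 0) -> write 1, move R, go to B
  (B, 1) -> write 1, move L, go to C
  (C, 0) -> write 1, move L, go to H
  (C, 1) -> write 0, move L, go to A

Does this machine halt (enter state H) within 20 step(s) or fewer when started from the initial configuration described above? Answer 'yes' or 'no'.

Answer: yes

Derivation:
Step 1: in state A at pos -1, read 1 -> (A,1)->write 0,move L,goto B. Now: state=B, head=-2, tape[-3..4]=00000010 (head:  ^)
Step 2: in state B at pos -2, read 0 -> (B,0)->write 1,move R,goto B. Now: state=B, head=-1, tape[-3..4]=01000010 (head:   ^)
Step 3: in state B at pos -1, read 0 -> (B,0)->write 1,move R,goto B. Now: state=B, head=0, tape[-3..4]=01100010 (head:    ^)
Step 4: in state B at pos 0, read 0 -> (B,0)->write 1,move R,goto B. Now: state=B, head=1, tape[-3..4]=01110010 (head:     ^)
Step 5: in state B at pos 1, read 0 -> (B,0)->write 1,move R,goto B. Now: state=B, head=2, tape[-3..4]=01111010 (head:      ^)
Step 6: in state B at pos 2, read 0 -> (B,0)->write 1,move R,goto B. Now: state=B, head=3, tape[-3..4]=01111110 (head:       ^)
Step 7: in state B at pos 3, read 1 -> (B,1)->write 1,move L,goto C. Now: state=C, head=2, tape[-3..4]=01111110 (head:      ^)
Step 8: in state C at pos 2, read 1 -> (C,1)->write 0,move L,goto A. Now: state=A, head=1, tape[-3..4]=01111010 (head:     ^)
Step 9: in state A at pos 1, read 1 -> (A,1)->write 0,move L,goto B. Now: state=B, head=0, tape[-3..4]=01110010 (head:    ^)
Step 10: in state B at pos 0, read 1 -> (B,1)->write 1,move L,goto C. Now: state=C, head=-1, tape[-3..4]=01110010 (head:   ^)
Step 11: in state C at pos -1, read 1 -> (C,1)->write 0,move L,goto A. Now: state=A, head=-2, tape[-3..4]=01010010 (head:  ^)
Step 12: in state A at pos -2, read 1 -> (A,1)->write 0,move L,goto B. Now: state=B, head=-3, tape[-4..4]=000010010 (head:  ^)
Step 13: in state B at pos -3, read 0 -> (B,0)->write 1,move R,goto B. Now: state=B, head=-2, tape[-4..4]=010010010 (head:   ^)
Step 14: in state B at pos -2, read 0 -> (B,0)->write 1,move R,goto B. Now: state=B, head=-1, tape[-4..4]=011010010 (head:    ^)
Step 15: in state B at pos -1, read 0 -> (B,0)->write 1,move R,goto B. Now: state=B, head=0, tape[-4..4]=011110010 (head:     ^)
Step 16: in state B at pos 0, read 1 -> (B,1)->write 1,move L,goto C. Now: state=C, head=-1, tape[-4..4]=011110010 (head:    ^)
Step 17: in state C at pos -1, read 1 -> (C,1)->write 0,move L,goto A. Now: state=A, head=-2, tape[-4..4]=011010010 (head:   ^)
Step 18: in state A at pos -2, read 1 -> (A,1)->write 0,move L,goto B. Now: state=B, head=-3, tape[-4..4]=010010010 (head:  ^)
Step 19: in state B at pos -3, read 1 -> (B,1)->write 1,move L,goto C. Now: state=C, head=-4, tape[-5..4]=0010010010 (head:  ^)
Step 20: in state C at pos -4, read 0 -> (C,0)->write 1,move L,goto H. Now: state=H, head=-5, tape[-6..4]=00110010010 (head:  ^)
State H reached at step 20; 20 <= 20 -> yes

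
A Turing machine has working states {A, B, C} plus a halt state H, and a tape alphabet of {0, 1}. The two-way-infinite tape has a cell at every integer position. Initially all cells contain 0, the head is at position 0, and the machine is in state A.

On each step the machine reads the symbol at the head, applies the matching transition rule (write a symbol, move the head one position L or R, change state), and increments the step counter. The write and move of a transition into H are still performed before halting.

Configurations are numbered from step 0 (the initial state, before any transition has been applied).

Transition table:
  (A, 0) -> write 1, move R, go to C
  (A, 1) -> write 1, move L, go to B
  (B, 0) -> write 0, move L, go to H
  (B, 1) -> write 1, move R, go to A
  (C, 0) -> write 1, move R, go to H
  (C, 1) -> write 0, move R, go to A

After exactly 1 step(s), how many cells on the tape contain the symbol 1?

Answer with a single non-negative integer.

Step 1: in state A at pos 0, read 0 -> (A,0)->write 1,move R,goto C. Now: state=C, head=1, tape[-1..2]=0100 (head:   ^)
Cells containing 1 after step 1: {0} -> 1 cell(s)

Answer: 1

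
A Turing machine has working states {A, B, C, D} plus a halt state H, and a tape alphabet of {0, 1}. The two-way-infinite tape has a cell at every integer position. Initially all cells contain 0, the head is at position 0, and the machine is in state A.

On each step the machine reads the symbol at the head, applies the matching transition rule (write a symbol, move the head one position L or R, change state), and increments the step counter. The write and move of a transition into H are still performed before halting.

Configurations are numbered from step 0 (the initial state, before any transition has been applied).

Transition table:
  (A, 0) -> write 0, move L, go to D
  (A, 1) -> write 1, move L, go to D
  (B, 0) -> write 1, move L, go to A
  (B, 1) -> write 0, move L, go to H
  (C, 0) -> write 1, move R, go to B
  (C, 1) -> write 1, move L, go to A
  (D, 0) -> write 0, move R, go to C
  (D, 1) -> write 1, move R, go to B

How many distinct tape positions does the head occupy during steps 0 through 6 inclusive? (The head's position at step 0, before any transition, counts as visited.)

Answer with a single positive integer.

Answer: 3

Derivation:
Step 1: in state A at pos 0, read 0 -> (A,0)->write 0,move L,goto D. Now: state=D, head=-1, tape[-2..1]=0000 (head:  ^)
Step 2: in state D at pos -1, read 0 -> (D,0)->write 0,move R,goto C. Now: state=C, head=0, tape[-2..1]=0000 (head:   ^)
Step 3: in state C at pos 0, read 0 -> (C,0)->write 1,move R,goto B. Now: state=B, head=1, tape[-2..2]=00100 (head:    ^)
Step 4: in state B at pos 1, read 0 -> (B,0)->write 1,move L,goto A. Now: state=A, head=0, tape[-2..2]=00110 (head:   ^)
Step 5: in state A at pos 0, read 1 -> (A,1)->write 1,move L,goto D. Now: state=D, head=-1, tape[-2..2]=00110 (head:  ^)
Step 6: in state D at pos -1, read 0 -> (D,0)->write 0,move R,goto C. Now: state=C, head=0, tape[-2..2]=00110 (head:   ^)
Head positions at steps 0..6: starting at 0, distinct positions visited = {-1, 0, 1} -> 3 position(s)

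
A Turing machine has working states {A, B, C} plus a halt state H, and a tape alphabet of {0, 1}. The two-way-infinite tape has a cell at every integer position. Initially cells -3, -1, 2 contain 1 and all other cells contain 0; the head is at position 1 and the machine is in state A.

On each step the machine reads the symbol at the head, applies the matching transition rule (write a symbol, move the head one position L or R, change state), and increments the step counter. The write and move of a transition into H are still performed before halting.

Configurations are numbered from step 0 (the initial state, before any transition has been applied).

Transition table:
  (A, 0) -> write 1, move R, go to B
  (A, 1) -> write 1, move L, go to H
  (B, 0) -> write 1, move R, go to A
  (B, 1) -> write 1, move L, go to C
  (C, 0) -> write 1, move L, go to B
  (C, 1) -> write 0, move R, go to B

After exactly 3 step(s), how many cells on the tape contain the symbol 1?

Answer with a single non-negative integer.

Answer: 3

Derivation:
Step 1: in state A at pos 1, read 0 -> (A,0)->write 1,move R,goto B. Now: state=B, head=2, tape[-4..3]=01010110 (head:       ^)
Step 2: in state B at pos 2, read 1 -> (B,1)->write 1,move L,goto C. Now: state=C, head=1, tape[-4..3]=01010110 (head:      ^)
Step 3: in state C at pos 1, read 1 -> (C,1)->write 0,move R,goto B. Now: state=B, head=2, tape[-4..3]=01010010 (head:       ^)
Cells containing 1 after step 3: {-3, -1, 2} -> 3 cell(s)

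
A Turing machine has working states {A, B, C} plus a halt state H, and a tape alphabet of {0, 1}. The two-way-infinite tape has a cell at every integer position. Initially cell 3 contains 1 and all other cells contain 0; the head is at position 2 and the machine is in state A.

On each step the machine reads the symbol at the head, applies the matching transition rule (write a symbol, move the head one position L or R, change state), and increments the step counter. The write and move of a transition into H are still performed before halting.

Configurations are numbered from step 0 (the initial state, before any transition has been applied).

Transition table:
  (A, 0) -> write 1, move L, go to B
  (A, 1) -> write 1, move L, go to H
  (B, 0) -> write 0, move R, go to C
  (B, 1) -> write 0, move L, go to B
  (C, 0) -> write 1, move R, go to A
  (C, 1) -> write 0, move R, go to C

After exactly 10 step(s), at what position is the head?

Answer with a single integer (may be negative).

Step 1: in state A at pos 2, read 0 -> (A,0)->write 1,move L,goto B. Now: state=B, head=1, tape[0..4]=00110 (head:  ^)
Step 2: in state B at pos 1, read 0 -> (B,0)->write 0,move R,goto C. Now: state=C, head=2, tape[0..4]=00110 (head:   ^)
Step 3: in state C at pos 2, read 1 -> (C,1)->write 0,move R,goto C. Now: state=C, head=3, tape[0..4]=00010 (head:    ^)
Step 4: in state C at pos 3, read 1 -> (C,1)->write 0,move R,goto C. Now: state=C, head=4, tape[0..5]=000000 (head:     ^)
Step 5: in state C at pos 4, read 0 -> (C,0)->write 1,move R,goto A. Now: state=A, head=5, tape[0..6]=0000100 (head:      ^)
Step 6: in state A at pos 5, read 0 -> (A,0)->write 1,move L,goto B. Now: state=B, head=4, tape[0..6]=0000110 (head:     ^)
Step 7: in state B at pos 4, read 1 -> (B,1)->write 0,move L,goto B. Now: state=B, head=3, tape[0..6]=0000010 (head:    ^)
Step 8: in state B at pos 3, read 0 -> (B,0)->write 0,move R,goto C. Now: state=C, head=4, tape[0..6]=0000010 (head:     ^)
Step 9: in state C at pos 4, read 0 -> (C,0)->write 1,move R,goto A. Now: state=A, head=5, tape[0..6]=0000110 (head:      ^)
Step 10: in state A at pos 5, read 1 -> (A,1)->write 1,move L,goto H. Now: state=H, head=4, tape[0..6]=0000110 (head:     ^)

Answer: 4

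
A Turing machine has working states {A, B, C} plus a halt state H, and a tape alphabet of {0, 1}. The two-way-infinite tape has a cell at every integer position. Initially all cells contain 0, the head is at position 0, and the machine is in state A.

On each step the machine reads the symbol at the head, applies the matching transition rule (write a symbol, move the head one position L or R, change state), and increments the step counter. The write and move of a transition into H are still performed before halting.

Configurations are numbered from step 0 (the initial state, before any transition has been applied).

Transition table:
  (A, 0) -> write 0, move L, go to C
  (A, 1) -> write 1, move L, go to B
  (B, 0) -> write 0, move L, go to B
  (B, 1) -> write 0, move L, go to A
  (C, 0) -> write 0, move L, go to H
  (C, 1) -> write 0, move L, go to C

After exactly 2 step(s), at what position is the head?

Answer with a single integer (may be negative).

Answer: -2

Derivation:
Step 1: in state A at pos 0, read 0 -> (A,0)->write 0,move L,goto C. Now: state=C, head=-1, tape[-2..1]=0000 (head:  ^)
Step 2: in state C at pos -1, read 0 -> (C,0)->write 0,move L,goto H. Now: state=H, head=-2, tape[-3..1]=00000 (head:  ^)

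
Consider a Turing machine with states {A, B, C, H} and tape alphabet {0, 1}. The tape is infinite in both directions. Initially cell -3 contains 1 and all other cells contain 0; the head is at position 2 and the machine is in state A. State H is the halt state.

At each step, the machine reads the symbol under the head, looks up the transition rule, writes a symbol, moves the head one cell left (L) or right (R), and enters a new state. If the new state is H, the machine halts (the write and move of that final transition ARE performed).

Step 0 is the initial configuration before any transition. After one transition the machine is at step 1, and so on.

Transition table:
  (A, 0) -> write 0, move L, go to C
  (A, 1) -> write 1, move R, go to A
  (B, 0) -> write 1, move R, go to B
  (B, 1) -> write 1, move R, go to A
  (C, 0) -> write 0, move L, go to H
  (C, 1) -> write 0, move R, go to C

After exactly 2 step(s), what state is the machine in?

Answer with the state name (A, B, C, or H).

Step 1: in state A at pos 2, read 0 -> (A,0)->write 0,move L,goto C. Now: state=C, head=1, tape[-4..3]=01000000 (head:      ^)
Step 2: in state C at pos 1, read 0 -> (C,0)->write 0,move L,goto H. Now: state=H, head=0, tape[-4..3]=01000000 (head:     ^)

Answer: H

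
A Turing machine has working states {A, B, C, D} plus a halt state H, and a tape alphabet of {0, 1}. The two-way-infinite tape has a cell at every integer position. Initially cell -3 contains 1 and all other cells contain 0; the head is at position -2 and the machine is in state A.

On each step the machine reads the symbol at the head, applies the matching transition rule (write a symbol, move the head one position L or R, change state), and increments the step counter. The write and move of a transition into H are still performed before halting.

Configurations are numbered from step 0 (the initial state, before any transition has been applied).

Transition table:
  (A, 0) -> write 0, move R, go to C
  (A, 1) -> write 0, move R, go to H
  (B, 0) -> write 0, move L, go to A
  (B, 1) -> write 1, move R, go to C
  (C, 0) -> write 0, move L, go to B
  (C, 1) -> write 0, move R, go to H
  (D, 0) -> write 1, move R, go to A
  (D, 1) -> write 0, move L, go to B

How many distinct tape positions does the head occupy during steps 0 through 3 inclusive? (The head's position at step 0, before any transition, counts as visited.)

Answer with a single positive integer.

Step 1: in state A at pos -2, read 0 -> (A,0)->write 0,move R,goto C. Now: state=C, head=-1, tape[-4..0]=01000 (head:    ^)
Step 2: in state C at pos -1, read 0 -> (C,0)->write 0,move L,goto B. Now: state=B, head=-2, tape[-4..0]=01000 (head:   ^)
Step 3: in state B at pos -2, read 0 -> (B,0)->write 0,move L,goto A. Now: state=A, head=-3, tape[-4..0]=01000 (head:  ^)
Head positions at steps 0..3: starting at -2, distinct positions visited = {-3, -2, -1} -> 3 position(s)

Answer: 3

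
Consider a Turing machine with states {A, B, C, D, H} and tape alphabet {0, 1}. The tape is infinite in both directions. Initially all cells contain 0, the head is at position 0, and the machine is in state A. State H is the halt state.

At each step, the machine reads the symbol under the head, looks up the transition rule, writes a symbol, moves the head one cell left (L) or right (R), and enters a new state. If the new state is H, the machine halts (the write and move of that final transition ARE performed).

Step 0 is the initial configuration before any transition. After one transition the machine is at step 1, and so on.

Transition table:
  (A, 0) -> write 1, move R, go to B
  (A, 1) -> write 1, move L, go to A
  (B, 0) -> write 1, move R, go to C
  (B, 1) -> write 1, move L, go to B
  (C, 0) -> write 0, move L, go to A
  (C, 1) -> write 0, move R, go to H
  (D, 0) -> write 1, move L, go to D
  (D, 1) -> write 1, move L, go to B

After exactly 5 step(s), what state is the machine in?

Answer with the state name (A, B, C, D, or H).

Answer: A

Derivation:
Step 1: in state A at pos 0, read 0 -> (A,0)->write 1,move R,goto B. Now: state=B, head=1, tape[-1..2]=0100 (head:   ^)
Step 2: in state B at pos 1, read 0 -> (B,0)->write 1,move R,goto C. Now: state=C, head=2, tape[-1..3]=01100 (head:    ^)
Step 3: in state C at pos 2, read 0 -> (C,0)->write 0,move L,goto A. Now: state=A, head=1, tape[-1..3]=01100 (head:   ^)
Step 4: in state A at pos 1, read 1 -> (A,1)->write 1,move L,goto A. Now: state=A, head=0, tape[-1..3]=01100 (head:  ^)
Step 5: in state A at pos 0, read 1 -> (A,1)->write 1,move L,goto A. Now: state=A, head=-1, tape[-2..3]=001100 (head:  ^)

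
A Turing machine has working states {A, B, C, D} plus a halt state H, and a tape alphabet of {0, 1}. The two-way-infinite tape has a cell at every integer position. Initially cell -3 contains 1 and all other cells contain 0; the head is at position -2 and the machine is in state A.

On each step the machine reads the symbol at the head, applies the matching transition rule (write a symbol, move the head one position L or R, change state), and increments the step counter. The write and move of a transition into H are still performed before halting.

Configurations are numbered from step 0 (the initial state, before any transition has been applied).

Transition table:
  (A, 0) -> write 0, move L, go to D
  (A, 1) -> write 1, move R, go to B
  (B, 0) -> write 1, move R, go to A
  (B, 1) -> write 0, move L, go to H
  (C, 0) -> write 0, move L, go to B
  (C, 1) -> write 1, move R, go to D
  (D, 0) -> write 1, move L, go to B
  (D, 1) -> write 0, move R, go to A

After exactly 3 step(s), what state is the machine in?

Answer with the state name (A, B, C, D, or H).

Step 1: in state A at pos -2, read 0 -> (A,0)->write 0,move L,goto D. Now: state=D, head=-3, tape[-4..-1]=0100 (head:  ^)
Step 2: in state D at pos -3, read 1 -> (D,1)->write 0,move R,goto A. Now: state=A, head=-2, tape[-4..-1]=0000 (head:   ^)
Step 3: in state A at pos -2, read 0 -> (A,0)->write 0,move L,goto D. Now: state=D, head=-3, tape[-4..-1]=0000 (head:  ^)

Answer: D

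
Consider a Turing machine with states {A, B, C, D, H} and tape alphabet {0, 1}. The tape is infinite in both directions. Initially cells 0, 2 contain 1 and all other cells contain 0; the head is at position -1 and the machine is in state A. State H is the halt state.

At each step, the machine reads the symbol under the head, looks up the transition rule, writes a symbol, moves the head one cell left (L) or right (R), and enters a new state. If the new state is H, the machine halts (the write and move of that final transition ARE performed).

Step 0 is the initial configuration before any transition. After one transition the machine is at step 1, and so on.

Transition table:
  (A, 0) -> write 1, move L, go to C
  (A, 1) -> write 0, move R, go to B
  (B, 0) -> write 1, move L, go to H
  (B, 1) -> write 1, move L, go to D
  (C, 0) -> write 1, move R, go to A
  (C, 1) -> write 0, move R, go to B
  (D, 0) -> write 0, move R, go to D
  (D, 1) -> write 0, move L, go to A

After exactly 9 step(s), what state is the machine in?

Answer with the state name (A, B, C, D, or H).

Answer: D

Derivation:
Step 1: in state A at pos -1, read 0 -> (A,0)->write 1,move L,goto C. Now: state=C, head=-2, tape[-3..3]=0011010 (head:  ^)
Step 2: in state C at pos -2, read 0 -> (C,0)->write 1,move R,goto A. Now: state=A, head=-1, tape[-3..3]=0111010 (head:   ^)
Step 3: in state A at pos -1, read 1 -> (A,1)->write 0,move R,goto B. Now: state=B, head=0, tape[-3..3]=0101010 (head:    ^)
Step 4: in state B at pos 0, read 1 -> (B,1)->write 1,move L,goto D. Now: state=D, head=-1, tape[-3..3]=0101010 (head:   ^)
Step 5: in state D at pos -1, read 0 -> (D,0)->write 0,move R,goto D. Now: state=D, head=0, tape[-3..3]=0101010 (head:    ^)
Step 6: in state D at pos 0, read 1 -> (D,1)->write 0,move L,goto A. Now: state=A, head=-1, tape[-3..3]=0100010 (head:   ^)
Step 7: in state A at pos -1, read 0 -> (A,0)->write 1,move L,goto C. Now: state=C, head=-2, tape[-3..3]=0110010 (head:  ^)
Step 8: in state C at pos -2, read 1 -> (C,1)->write 0,move R,goto B. Now: state=B, head=-1, tape[-3..3]=0010010 (head:   ^)
Step 9: in state B at pos -1, read 1 -> (B,1)->write 1,move L,goto D. Now: state=D, head=-2, tape[-3..3]=0010010 (head:  ^)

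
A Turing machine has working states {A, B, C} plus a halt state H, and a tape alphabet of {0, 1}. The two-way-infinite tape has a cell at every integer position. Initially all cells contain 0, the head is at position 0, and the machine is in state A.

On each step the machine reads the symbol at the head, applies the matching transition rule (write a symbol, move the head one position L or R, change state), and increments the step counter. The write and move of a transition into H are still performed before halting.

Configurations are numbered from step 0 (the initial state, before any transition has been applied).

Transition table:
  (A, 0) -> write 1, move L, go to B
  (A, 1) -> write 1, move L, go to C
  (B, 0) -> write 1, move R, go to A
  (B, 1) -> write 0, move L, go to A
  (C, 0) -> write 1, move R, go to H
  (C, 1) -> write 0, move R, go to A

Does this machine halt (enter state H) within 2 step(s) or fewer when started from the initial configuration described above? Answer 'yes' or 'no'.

Answer: no

Derivation:
Step 1: in state A at pos 0, read 0 -> (A,0)->write 1,move L,goto B. Now: state=B, head=-1, tape[-2..1]=0010 (head:  ^)
Step 2: in state B at pos -1, read 0 -> (B,0)->write 1,move R,goto A. Now: state=A, head=0, tape[-2..1]=0110 (head:   ^)
After 2 step(s): state = A (not H) -> not halted within 2 -> no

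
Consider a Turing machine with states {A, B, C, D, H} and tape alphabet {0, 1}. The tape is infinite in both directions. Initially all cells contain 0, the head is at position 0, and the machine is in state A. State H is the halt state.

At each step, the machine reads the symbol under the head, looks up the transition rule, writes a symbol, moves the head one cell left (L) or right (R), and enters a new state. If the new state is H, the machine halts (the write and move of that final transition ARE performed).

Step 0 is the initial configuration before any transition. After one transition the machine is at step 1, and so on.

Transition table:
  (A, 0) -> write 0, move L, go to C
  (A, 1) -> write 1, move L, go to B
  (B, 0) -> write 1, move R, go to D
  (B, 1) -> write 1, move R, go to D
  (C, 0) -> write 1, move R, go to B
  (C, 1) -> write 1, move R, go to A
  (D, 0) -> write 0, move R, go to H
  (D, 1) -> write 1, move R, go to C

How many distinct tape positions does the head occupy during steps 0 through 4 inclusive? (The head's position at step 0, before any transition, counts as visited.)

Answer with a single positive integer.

Step 1: in state A at pos 0, read 0 -> (A,0)->write 0,move L,goto C. Now: state=C, head=-1, tape[-2..1]=0000 (head:  ^)
Step 2: in state C at pos -1, read 0 -> (C,0)->write 1,move R,goto B. Now: state=B, head=0, tape[-2..1]=0100 (head:   ^)
Step 3: in state B at pos 0, read 0 -> (B,0)->write 1,move R,goto D. Now: state=D, head=1, tape[-2..2]=01100 (head:    ^)
Step 4: in state D at pos 1, read 0 -> (D,0)->write 0,move R,goto H. Now: state=H, head=2, tape[-2..3]=011000 (head:     ^)
Head positions at steps 0..4: starting at 0, distinct positions visited = {-1, 0, 1, 2} -> 4 position(s)

Answer: 4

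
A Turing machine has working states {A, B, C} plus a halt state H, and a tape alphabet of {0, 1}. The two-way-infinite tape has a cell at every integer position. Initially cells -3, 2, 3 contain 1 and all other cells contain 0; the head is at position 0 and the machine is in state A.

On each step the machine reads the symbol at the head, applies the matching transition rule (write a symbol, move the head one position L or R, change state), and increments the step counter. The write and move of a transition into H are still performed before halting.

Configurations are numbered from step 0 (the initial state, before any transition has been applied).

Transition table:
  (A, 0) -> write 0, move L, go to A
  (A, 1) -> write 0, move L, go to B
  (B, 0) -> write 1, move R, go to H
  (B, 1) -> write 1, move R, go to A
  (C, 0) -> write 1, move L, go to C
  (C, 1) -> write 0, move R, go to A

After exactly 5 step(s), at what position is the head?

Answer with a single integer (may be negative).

Answer: -3

Derivation:
Step 1: in state A at pos 0, read 0 -> (A,0)->write 0,move L,goto A. Now: state=A, head=-1, tape[-4..4]=010000110 (head:    ^)
Step 2: in state A at pos -1, read 0 -> (A,0)->write 0,move L,goto A. Now: state=A, head=-2, tape[-4..4]=010000110 (head:   ^)
Step 3: in state A at pos -2, read 0 -> (A,0)->write 0,move L,goto A. Now: state=A, head=-3, tape[-4..4]=010000110 (head:  ^)
Step 4: in state A at pos -3, read 1 -> (A,1)->write 0,move L,goto B. Now: state=B, head=-4, tape[-5..4]=0000000110 (head:  ^)
Step 5: in state B at pos -4, read 0 -> (B,0)->write 1,move R,goto H. Now: state=H, head=-3, tape[-5..4]=0100000110 (head:   ^)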